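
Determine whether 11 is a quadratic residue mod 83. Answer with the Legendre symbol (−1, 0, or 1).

1

Euler's criterion: (11/83) ≡ 11^41 (mod 83).
11^2 ≡ 38 (mod 83)
11^4 ≡ 33 (mod 83)
11^8 ≡ 10 (mod 83)
11^16 ≡ 17 (mod 83)
11^32 ≡ 40 (mod 83)
11^41 = 11^(32+8+1) ≡ 1 (mod 83).
Result is 1, so (11/83) = 1.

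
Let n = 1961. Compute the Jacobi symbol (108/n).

-1

Pull out 2^2: since 1961 ≡ 1 (mod 8), (2/1961) = +1, so (2/1961)^2 = +1.
Reciprocity: 27 ≡ 3 and 1961 ≡ 1 (mod 4), so (27/1961) = +(1961/27).
Reduce top mod 27: now compute (17/27).
Reciprocity: 17 ≡ 1 and 27 ≡ 3 (mod 4), so (17/27) = +(27/17).
Reduce top mod 17: now compute (10/17).
Pull out 2: since 17 ≡ 1 (mod 8), (2/17) = +1.
Reciprocity: 5 ≡ 1 and 17 ≡ 1 (mod 4), so (5/17) = +(17/5).
Reduce top mod 5: now compute (2/5).
Pull out 2: since 5 ≡ 5 (mod 8), (2/5) = -1.
Reached (1/5) = 1. Collecting the sign flips along the way, the symbol is -1.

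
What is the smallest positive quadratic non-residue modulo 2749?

2

(2/2749) = −1, so 2 is the smallest positive non-residue mod 2749.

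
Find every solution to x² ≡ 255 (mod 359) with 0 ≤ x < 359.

105, 254

Since 359 ≡ 3 (mod 4), a square root of 255 is 255^((359+1)/4) = 255^90 mod 359.
Repeated squaring: 255^2≡46, 255^4≡321, 255^8≡8, 255^16≡64, 255^32≡147, 255^64≡69 (mod 359).
255^90 = 255^(64+16+8+2) ≡ 254 (mod 359).
Check: 254² = 64516 ≡ 255 (mod 359). The two roots are 105 and 254.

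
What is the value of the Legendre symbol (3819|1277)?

-1

First reduce: 3819 ≡ 1265 (mod 1277).
Reciprocity: 1265 ≡ 1 and 1277 ≡ 1 (mod 4), so (1265/1277) = +(1277/1265).
Reduce top mod 1265: now compute (12/1265).
Pull out 2^2: since 1265 ≡ 1 (mod 8), (2/1265) = +1, so (2/1265)^2 = +1.
Reciprocity: 3 ≡ 3 and 1265 ≡ 1 (mod 4), so (3/1265) = +(1265/3).
Reduce top mod 3: now compute (2/3).
Pull out 2: since 3 ≡ 3 (mod 8), (2/3) = -1.
Reached (1/3) = 1. Collecting the sign flips along the way, the symbol is -1.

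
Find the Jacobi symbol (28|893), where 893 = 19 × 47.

Pull out 2^2: since 893 ≡ 5 (mod 8), (2/893) = -1, so (2/893)^2 = +1.
Reciprocity: 7 ≡ 3 and 893 ≡ 1 (mod 4), so (7/893) = +(893/7).
Reduce top mod 7: now compute (4/7).
Pull out 2^2: since 7 ≡ 7 (mod 8), (2/7) = +1, so (2/7)^2 = +1.
Reached (1/7) = 1. Collecting the sign flips along the way, the symbol is +1.

1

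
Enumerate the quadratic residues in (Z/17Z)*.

Square k = 1,…,8 (k and 17−k give the same square):
1²=1, 2²=4, 3²=9, 4²=16, 5²≡8, 6²≡2, 7²≡15, 8²≡13 (mod 17).
So the quadratic residues mod 17 are {1, 2, 4, 8, 9, 13, 15, 16}.

1, 2, 4, 8, 9, 13, 15, 16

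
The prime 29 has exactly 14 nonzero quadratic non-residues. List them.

Square k = 1,…,14 (k and 29−k give the same square):
1²=1, 2²=4, 3²=9, 4²=16, 5²=25, 6²≡7, 7²≡20, 8²≡6, 9²≡23, 10²≡13, 11²≡5, 12²≡28, 13²≡24, 14²≡22 (mod 29).
The residues are {1, 4, 5, 6, 7, 9, 13, 16, 20, 22, 23, 24, 25, 28}; the non-residues are the remaining 14 nonzero classes.

2 3 8 10 11 12 14 15 17 18 19 21 26 27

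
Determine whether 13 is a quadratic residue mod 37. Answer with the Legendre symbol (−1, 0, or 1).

-1

Reciprocity: 13 ≡ 1 and 37 ≡ 1 (mod 4), so (13/37) = +(37/13).
Reduce top mod 13: now compute (11/13).
Reciprocity: 11 ≡ 3 and 13 ≡ 1 (mod 4), so (11/13) = +(13/11).
Reduce top mod 11: now compute (2/11).
Pull out 2: since 11 ≡ 3 (mod 8), (2/11) = -1.
Reached (1/11) = 1. Collecting the sign flips along the way, the symbol is -1.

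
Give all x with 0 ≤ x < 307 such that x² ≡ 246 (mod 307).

Since 307 ≡ 3 (mod 4), a square root of 246 is 246^((307+1)/4) = 246^77 mod 307.
Repeated squaring: 246^2≡37, 246^4≡141, 246^8≡233, 246^16≡257, 246^32≡44, 246^64≡94 (mod 307).
246^77 = 246^(64+8+4+1) ≡ 89 (mod 307).
Check: 89² = 7921 ≡ 246 (mod 307). The two roots are 89 and 218.

89, 218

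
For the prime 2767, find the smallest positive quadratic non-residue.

3

(2/2767) = +1, so 2 is a residue.
(3/2767) = −1, so 3 is the smallest positive non-residue mod 2767.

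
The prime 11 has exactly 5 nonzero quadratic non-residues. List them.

2, 6, 7, 8, 10

Square k = 1,…,5 (k and 11−k give the same square):
1²=1, 2²=4, 3²=9, 4²≡5, 5²≡3 (mod 11).
The residues are {1, 3, 4, 5, 9}; the non-residues are the remaining 5 nonzero classes.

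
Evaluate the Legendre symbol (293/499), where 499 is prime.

1

Reciprocity: 293 ≡ 1 and 499 ≡ 3 (mod 4), so (293/499) = +(499/293).
Reduce top mod 293: now compute (206/293).
Pull out 2: since 293 ≡ 5 (mod 8), (2/293) = -1.
Reciprocity: 103 ≡ 3 and 293 ≡ 1 (mod 4), so (103/293) = +(293/103).
Reduce top mod 103: now compute (87/103).
Reciprocity: 87 ≡ 3 and 103 ≡ 3 (mod 4), so (87/103) = −(103/87).
Reduce top mod 87: now compute (16/87).
Pull out 2^4: since 87 ≡ 7 (mod 8), (2/87) = +1, so (2/87)^4 = +1.
Reached (1/87) = 1. Collecting the sign flips along the way, the symbol is +1.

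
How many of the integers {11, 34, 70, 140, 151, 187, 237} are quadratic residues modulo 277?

(11/277) = -1 → non-residue.
(34/277) = +1 → QR.
(70/277) = +1 → QR.
(140/277) = -1 → non-residue.
(151/277) = -1 → non-residue.
(187/277) = +1 → QR.
(237/277) = +1 → QR.
Total quadratic residues among the 7: 4.

4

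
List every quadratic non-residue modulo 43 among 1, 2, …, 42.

2,3,5,7,8,12,18,19,20,22,26,27,28,29,30,32,33,34,37,39,42

Square k = 1,…,21 (k and 43−k give the same square):
1²=1, 2²=4, 3²=9, 4²=16, 5²=25, 6²=36, 7²≡6, 8²≡21, 9²≡38, 10²≡14, 11²≡35, 12²≡15, 13²≡40, 14²≡24, 15²≡10, 16²≡41, 17²≡31, 18²≡23, 19²≡17, 20²≡13, 21²≡11 (mod 43).
The residues are {1, 4, 6, 9, 10, 11, 13, 14, 15, 16, 17, 21, 23, 24, 25, 31, 35, 36, 38, 40, 41}; the non-residues are the remaining 21 nonzero classes.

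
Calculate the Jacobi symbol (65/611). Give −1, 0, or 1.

Reciprocity: 65 ≡ 1 and 611 ≡ 3 (mod 4), so (65/611) = +(611/65).
Reduce top mod 65: now compute (26/65).
Pull out 2: since 65 ≡ 1 (mod 8), (2/65) = +1.
Reciprocity: 13 ≡ 1 and 65 ≡ 1 (mod 4), so (13/65) = +(65/13).
Reduce top mod 13: now compute (0/13).
Top reduces to 0: gcd > 1, so the symbol is 0.

0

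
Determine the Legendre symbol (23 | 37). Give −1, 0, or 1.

Reciprocity: 23 ≡ 3 and 37 ≡ 1 (mod 4), so (23/37) = +(37/23).
Reduce top mod 23: now compute (14/23).
Pull out 2: since 23 ≡ 7 (mod 8), (2/23) = +1.
Reciprocity: 7 ≡ 3 and 23 ≡ 3 (mod 4), so (7/23) = −(23/7).
Reduce top mod 7: now compute (2/7).
Pull out 2: since 7 ≡ 7 (mod 8), (2/7) = +1.
Reached (1/7) = 1. Collecting the sign flips along the way, the symbol is -1.

-1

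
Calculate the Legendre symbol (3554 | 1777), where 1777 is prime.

First reduce: 3554 ≡ 0 (mod 1777).
Top reduces to 0: gcd > 1, so the symbol is 0.

0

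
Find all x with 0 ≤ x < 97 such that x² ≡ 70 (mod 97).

97 ≡ 1 (mod 4), so we find a root by search.
Trying successive values, 19² = 361 ≡ 70 (mod 97). The other root is 97 − 19 = 78.

19, 78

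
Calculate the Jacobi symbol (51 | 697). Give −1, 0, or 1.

0

Reciprocity: 51 ≡ 3 and 697 ≡ 1 (mod 4), so (51/697) = +(697/51).
Reduce top mod 51: now compute (34/51).
Pull out 2: since 51 ≡ 3 (mod 8), (2/51) = -1.
Reciprocity: 17 ≡ 1 and 51 ≡ 3 (mod 4), so (17/51) = +(51/17).
Reduce top mod 17: now compute (0/17).
Top reduces to 0: gcd > 1, so the symbol is 0.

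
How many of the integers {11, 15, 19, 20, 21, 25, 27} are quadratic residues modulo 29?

2

(11/29) = -1 → non-residue.
(15/29) = -1 → non-residue.
(19/29) = -1 → non-residue.
(20/29) = +1 → QR.
(21/29) = -1 → non-residue.
(25/29) = +1 → QR.
(27/29) = -1 → non-residue.
Total quadratic residues among the 7: 2.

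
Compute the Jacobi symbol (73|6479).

Reciprocity: 73 ≡ 1 and 6479 ≡ 3 (mod 4), so (73/6479) = +(6479/73).
Reduce top mod 73: now compute (55/73).
Reciprocity: 55 ≡ 3 and 73 ≡ 1 (mod 4), so (55/73) = +(73/55).
Reduce top mod 55: now compute (18/55).
Pull out 2: since 55 ≡ 7 (mod 8), (2/55) = +1.
Reciprocity: 9 ≡ 1 and 55 ≡ 3 (mod 4), so (9/55) = +(55/9).
Reduce top mod 9: now compute (1/9).
Reached (1/9) = 1. Collecting the sign flips along the way, the symbol is +1.

1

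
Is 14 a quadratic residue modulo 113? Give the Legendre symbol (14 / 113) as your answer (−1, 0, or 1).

Pull out 2: since 113 ≡ 1 (mod 8), (2/113) = +1.
Reciprocity: 7 ≡ 3 and 113 ≡ 1 (mod 4), so (7/113) = +(113/7).
Reduce top mod 7: now compute (1/7).
Reached (1/7) = 1. Collecting the sign flips along the way, the symbol is +1.

1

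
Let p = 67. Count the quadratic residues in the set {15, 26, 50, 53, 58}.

(15/67) = +1 → QR.
(26/67) = +1 → QR.
(50/67) = -1 → non-residue.
(53/67) = -1 → non-residue.
(58/67) = -1 → non-residue.
Total quadratic residues among the 5: 2.

2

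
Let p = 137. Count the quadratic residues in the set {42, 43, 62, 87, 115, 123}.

3

(42/137) = -1 → non-residue.
(43/137) = -1 → non-residue.
(62/137) = -1 → non-residue.
(87/137) = +1 → QR.
(115/137) = +1 → QR.
(123/137) = +1 → QR.
Total quadratic residues among the 6: 3.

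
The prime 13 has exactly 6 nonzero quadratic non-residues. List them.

Square k = 1,…,6 (k and 13−k give the same square):
1²=1, 2²=4, 3²=9, 4²≡3, 5²≡12, 6²≡10 (mod 13).
The residues are {1, 3, 4, 9, 10, 12}; the non-residues are the remaining 6 nonzero classes.

2 5 6 7 8 11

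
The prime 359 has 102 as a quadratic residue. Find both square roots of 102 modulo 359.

176, 183

Since 359 ≡ 3 (mod 4), a square root of 102 is 102^((359+1)/4) = 102^90 mod 359.
Repeated squaring: 102^2≡352, 102^4≡49, 102^8≡247, 102^16≡338, 102^32≡82, 102^64≡262 (mod 359).
102^90 = 102^(64+16+8+2) ≡ 176 (mod 359).
Check: 176² = 30976 ≡ 102 (mod 359). The two roots are 176 and 183.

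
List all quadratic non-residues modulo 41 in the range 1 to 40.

3, 6, 7, 11, 12, 13, 14, 15, 17, 19, 22, 24, 26, 27, 28, 29, 30, 34, 35, 38

Square k = 1,…,20 (k and 41−k give the same square):
1²=1, 2²=4, 3²=9, 4²=16, 5²=25, 6²=36, 7²≡8, 8²≡23, 9²≡40, 10²≡18, 11²≡39, 12²≡21, 13²≡5, 14²≡32, 15²≡20, 16²≡10, 17²≡2, 18²≡37, 19²≡33, 20²≡31 (mod 41).
The residues are {1, 2, 4, 5, 8, 9, 10, 16, 18, 20, 21, 23, 25, 31, 32, 33, 36, 37, 39, 40}; the non-residues are the remaining 20 nonzero classes.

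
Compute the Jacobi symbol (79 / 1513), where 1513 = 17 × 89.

-1

Reciprocity: 79 ≡ 3 and 1513 ≡ 1 (mod 4), so (79/1513) = +(1513/79).
Reduce top mod 79: now compute (12/79).
Pull out 2^2: since 79 ≡ 7 (mod 8), (2/79) = +1, so (2/79)^2 = +1.
Reciprocity: 3 ≡ 3 and 79 ≡ 3 (mod 4), so (3/79) = −(79/3).
Reduce top mod 3: now compute (1/3).
Reached (1/3) = 1. Collecting the sign flips along the way, the symbol is -1.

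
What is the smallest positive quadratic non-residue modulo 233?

(2/233) = +1, so 2 is a residue.
(3/233) = −1, so 3 is the smallest positive non-residue mod 233.

3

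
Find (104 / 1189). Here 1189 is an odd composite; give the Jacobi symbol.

1

Pull out 2^3: since 1189 ≡ 5 (mod 8), (2/1189) = -1, so (2/1189)^3 = -1.
Reciprocity: 13 ≡ 1 and 1189 ≡ 1 (mod 4), so (13/1189) = +(1189/13).
Reduce top mod 13: now compute (6/13).
Pull out 2: since 13 ≡ 5 (mod 8), (2/13) = -1.
Reciprocity: 3 ≡ 3 and 13 ≡ 1 (mod 4), so (3/13) = +(13/3).
Reduce top mod 3: now compute (1/3).
Reached (1/3) = 1. Collecting the sign flips along the way, the symbol is +1.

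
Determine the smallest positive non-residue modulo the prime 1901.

(2/1901) = −1, so 2 is the smallest positive non-residue mod 1901.

2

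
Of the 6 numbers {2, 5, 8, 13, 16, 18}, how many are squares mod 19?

(2/19) = -1 → non-residue.
(5/19) = +1 → QR.
(8/19) = -1 → non-residue.
(13/19) = -1 → non-residue.
(16/19) = +1 → QR.
(18/19) = -1 → non-residue.
Total quadratic residues among the 6: 2.

2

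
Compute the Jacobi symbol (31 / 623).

Reciprocity: 31 ≡ 3 and 623 ≡ 3 (mod 4), so (31/623) = −(623/31).
Reduce top mod 31: now compute (3/31).
Reciprocity: 3 ≡ 3 and 31 ≡ 3 (mod 4), so (3/31) = −(31/3).
Reduce top mod 3: now compute (1/3).
Reached (1/3) = 1. Collecting the sign flips along the way, the symbol is +1.

1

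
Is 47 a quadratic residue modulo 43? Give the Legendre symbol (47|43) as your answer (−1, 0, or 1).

Euler's criterion: (47/43) ≡ 4^21 (mod 43).
4^2 ≡ 16 (mod 43)
4^4 ≡ 41 (mod 43)
4^8 ≡ 4 (mod 43)
4^16 ≡ 16 (mod 43)
4^21 = 4^(16+4+1) ≡ 1 (mod 43).
Result is 1, so (47/43) = 1.

1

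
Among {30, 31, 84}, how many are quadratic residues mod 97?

(30/97) = -1 → non-residue.
(31/97) = +1 → QR.
(84/97) = -1 → non-residue.
Total quadratic residues among the 3: 1.

1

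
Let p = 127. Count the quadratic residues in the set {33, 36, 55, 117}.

(33/127) = -1 → non-residue.
(36/127) = +1 → QR.
(55/127) = -1 → non-residue.
(117/127) = +1 → QR.
Total quadratic residues among the 4: 2.

2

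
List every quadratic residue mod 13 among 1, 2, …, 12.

1,3,4,9,10,12

Square k = 1,…,6 (k and 13−k give the same square):
1²=1, 2²=4, 3²=9, 4²≡3, 5²≡12, 6²≡10 (mod 13).
So the quadratic residues mod 13 are {1, 3, 4, 9, 10, 12}.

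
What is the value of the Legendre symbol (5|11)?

1

Reciprocity: 5 ≡ 1 and 11 ≡ 3 (mod 4), so (5/11) = +(11/5).
Reduce top mod 5: now compute (1/5).
Reached (1/5) = 1. Collecting the sign flips along the way, the symbol is +1.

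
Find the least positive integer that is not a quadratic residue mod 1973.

2

(2/1973) = −1, so 2 is the smallest positive non-residue mod 1973.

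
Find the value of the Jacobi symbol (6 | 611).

-1

Pull out 2: since 611 ≡ 3 (mod 8), (2/611) = -1.
Reciprocity: 3 ≡ 3 and 611 ≡ 3 (mod 4), so (3/611) = −(611/3).
Reduce top mod 3: now compute (2/3).
Pull out 2: since 3 ≡ 3 (mod 8), (2/3) = -1.
Reached (1/3) = 1. Collecting the sign flips along the way, the symbol is -1.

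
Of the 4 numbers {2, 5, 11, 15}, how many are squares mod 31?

2

(2/31) = +1 → QR.
(5/31) = +1 → QR.
(11/31) = -1 → non-residue.
(15/31) = -1 → non-residue.
Total quadratic residues among the 4: 2.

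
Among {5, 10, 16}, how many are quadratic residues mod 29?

2

(5/29) = +1 → QR.
(10/29) = -1 → non-residue.
(16/29) = +1 → QR.
Total quadratic residues among the 3: 2.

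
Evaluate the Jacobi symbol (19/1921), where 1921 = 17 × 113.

Reciprocity: 19 ≡ 3 and 1921 ≡ 1 (mod 4), so (19/1921) = +(1921/19).
Reduce top mod 19: now compute (2/19).
Pull out 2: since 19 ≡ 3 (mod 8), (2/19) = -1.
Reached (1/19) = 1. Collecting the sign flips along the way, the symbol is -1.

-1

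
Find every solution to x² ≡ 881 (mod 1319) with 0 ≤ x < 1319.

Since 1319 ≡ 3 (mod 4), a square root of 881 is 881^((1319+1)/4) = 881^330 mod 1319.
Repeated squaring: 881^2≡589, 881^4≡24, 881^8≡576, 881^16≡707, 881^32≡1267, 881^64≡66, 881^128≡399, 881^256≡921 (mod 1319).
881^330 = 881^(256+64+8+2) ≡ 1135 (mod 1319).
Check: 1135² = 1288225 ≡ 881 (mod 1319). The two roots are 184 and 1135.

184, 1135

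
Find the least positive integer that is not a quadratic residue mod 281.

3

(2/281) = +1, so 2 is a residue.
(3/281) = −1, so 3 is the smallest positive non-residue mod 281.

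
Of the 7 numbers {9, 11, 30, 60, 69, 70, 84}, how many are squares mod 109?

(9/109) = +1 → QR.
(11/109) = -1 → non-residue.
(30/109) = -1 → non-residue.
(60/109) = +1 → QR.
(69/109) = -1 → non-residue.
(70/109) = -1 → non-residue.
(84/109) = +1 → QR.
Total quadratic residues among the 7: 3.

3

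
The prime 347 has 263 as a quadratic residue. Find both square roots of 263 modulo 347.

Since 347 ≡ 3 (mod 4), a square root of 263 is 263^((347+1)/4) = 263^87 mod 347.
Repeated squaring: 263^2≡116, 263^4≡270, 263^8≡30, 263^16≡206, 263^32≡102, 263^64≡341 (mod 347).
263^87 = 263^(64+16+4+2+1) ≡ 144 (mod 347).
Check: 144² = 20736 ≡ 263 (mod 347). The two roots are 144 and 203.

144, 203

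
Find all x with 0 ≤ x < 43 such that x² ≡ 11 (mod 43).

21, 22

Since 43 ≡ 3 (mod 4), a square root of 11 is 11^((43+1)/4) = 11^11 mod 43.
Repeated squaring: 11^2≡35, 11^4≡21, 11^8≡11 (mod 43).
11^11 = 11^(8+2+1) ≡ 21 (mod 43).
Check: 21² = 441 ≡ 11 (mod 43). The two roots are 21 and 22.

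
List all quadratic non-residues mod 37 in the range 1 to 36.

2, 5, 6, 8, 13, 14, 15, 17, 18, 19, 20, 22, 23, 24, 29, 31, 32, 35

Square k = 1,…,18 (k and 37−k give the same square):
1²=1, 2²=4, 3²=9, 4²=16, 5²=25, 6²=36, 7²≡12, 8²≡27, 9²≡7, 10²≡26, 11²≡10, 12²≡33, 13²≡21, 14²≡11, 15²≡3, 16²≡34, 17²≡30, 18²≡28 (mod 37).
The residues are {1, 3, 4, 7, 9, 10, 11, 12, 16, 21, 25, 26, 27, 28, 30, 33, 34, 36}; the non-residues are the remaining 18 nonzero classes.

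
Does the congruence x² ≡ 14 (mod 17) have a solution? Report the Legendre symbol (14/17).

Euler's criterion: (14/17) ≡ 14^8 (mod 17).
14^2 ≡ 9 (mod 17)
14^4 ≡ 13 (mod 17)
14^8 ≡ 16 (mod 17)
14^8 = 14^(8) ≡ 16 (mod 17).
Result is 16 ≡ −1, so (14/17) = −1.

-1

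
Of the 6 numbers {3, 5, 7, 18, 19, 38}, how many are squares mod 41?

(3/41) = -1 → non-residue.
(5/41) = +1 → QR.
(7/41) = -1 → non-residue.
(18/41) = +1 → QR.
(19/41) = -1 → non-residue.
(38/41) = -1 → non-residue.
Total quadratic residues among the 6: 2.

2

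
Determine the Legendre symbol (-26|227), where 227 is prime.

Euler's criterion: (-26/227) ≡ 201^113 (mod 227).
201^2 ≡ 222 (mod 227)
201^4 ≡ 25 (mod 227)
201^8 ≡ 171 (mod 227)
201^16 ≡ 185 (mod 227)
201^32 ≡ 175 (mod 227)
201^64 ≡ 207 (mod 227)
201^113 = 201^(64+32+16+1) ≡ 226 (mod 227).
Result is 226 ≡ −1, so (-26/227) = −1.

-1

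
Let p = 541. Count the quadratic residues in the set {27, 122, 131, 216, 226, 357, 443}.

3

(27/541) = +1 → QR.
(122/541) = +1 → QR.
(131/541) = -1 → non-residue.
(216/541) = -1 → non-residue.
(226/541) = +1 → QR.
(357/541) = -1 → non-residue.
(443/541) = -1 → non-residue.
Total quadratic residues among the 7: 3.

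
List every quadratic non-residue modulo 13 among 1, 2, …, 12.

2, 5, 6, 7, 8, 11

Square k = 1,…,6 (k and 13−k give the same square):
1²=1, 2²=4, 3²=9, 4²≡3, 5²≡12, 6²≡10 (mod 13).
The residues are {1, 3, 4, 9, 10, 12}; the non-residues are the remaining 6 nonzero classes.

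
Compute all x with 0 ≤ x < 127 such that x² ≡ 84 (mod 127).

Since 127 ≡ 3 (mod 4), a square root of 84 is 84^((127+1)/4) = 84^32 mod 127.
Repeated squaring: 84^2≡71, 84^4≡88, 84^8≡124, 84^16≡9, 84^32≡81 (mod 127).
84^32 = 84^(32) ≡ 81 (mod 127).
Check: 81² = 6561 ≡ 84 (mod 127). The two roots are 46 and 81.

46, 81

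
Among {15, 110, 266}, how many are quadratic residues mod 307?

(15/307) = +1 → QR.
(110/307) = +1 → QR.
(266/307) = -1 → non-residue.
Total quadratic residues among the 3: 2.

2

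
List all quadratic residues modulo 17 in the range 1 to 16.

Square k = 1,…,8 (k and 17−k give the same square):
1²=1, 2²=4, 3²=9, 4²=16, 5²≡8, 6²≡2, 7²≡15, 8²≡13 (mod 17).
So the quadratic residues mod 17 are {1, 2, 4, 8, 9, 13, 15, 16}.

1,2,4,8,9,13,15,16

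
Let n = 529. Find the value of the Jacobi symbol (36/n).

Pull out 2^2: since 529 ≡ 1 (mod 8), (2/529) = +1, so (2/529)^2 = +1.
Reciprocity: 9 ≡ 1 and 529 ≡ 1 (mod 4), so (9/529) = +(529/9).
Reduce top mod 9: now compute (7/9).
Reciprocity: 7 ≡ 3 and 9 ≡ 1 (mod 4), so (7/9) = +(9/7).
Reduce top mod 7: now compute (2/7).
Pull out 2: since 7 ≡ 7 (mod 8), (2/7) = +1.
Reached (1/7) = 1. Collecting the sign flips along the way, the symbol is +1.

1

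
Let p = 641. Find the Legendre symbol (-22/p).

First reduce: -22 ≡ 619 (mod 641).
Reciprocity: 619 ≡ 3 and 641 ≡ 1 (mod 4), so (619/641) = +(641/619).
Reduce top mod 619: now compute (22/619).
Pull out 2: since 619 ≡ 3 (mod 8), (2/619) = -1.
Reciprocity: 11 ≡ 3 and 619 ≡ 3 (mod 4), so (11/619) = −(619/11).
Reduce top mod 11: now compute (3/11).
Reciprocity: 3 ≡ 3 and 11 ≡ 3 (mod 4), so (3/11) = −(11/3).
Reduce top mod 3: now compute (2/3).
Pull out 2: since 3 ≡ 3 (mod 8), (2/3) = -1.
Reached (1/3) = 1. Collecting the sign flips along the way, the symbol is +1.

1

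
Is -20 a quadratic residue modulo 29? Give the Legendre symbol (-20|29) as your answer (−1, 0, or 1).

Euler's criterion: (-20/29) ≡ 9^14 (mod 29).
9^2 ≡ 23 (mod 29)
9^4 ≡ 7 (mod 29)
9^8 ≡ 20 (mod 29)
9^14 = 9^(8+4+2) ≡ 1 (mod 29).
Result is 1, so (-20/29) = 1.

1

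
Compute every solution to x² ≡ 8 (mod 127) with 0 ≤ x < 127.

32, 95

Since 127 ≡ 3 (mod 4), a square root of 8 is 8^((127+1)/4) = 8^32 mod 127.
Repeated squaring: 8^2≡64, 8^4≡32, 8^8≡8, 8^16≡64, 8^32≡32 (mod 127).
8^32 = 8^(32) ≡ 32 (mod 127).
Check: 32² = 1024 ≡ 8 (mod 127). The two roots are 32 and 95.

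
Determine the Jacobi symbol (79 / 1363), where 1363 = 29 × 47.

Reciprocity: 79 ≡ 3 and 1363 ≡ 3 (mod 4), so (79/1363) = −(1363/79).
Reduce top mod 79: now compute (20/79).
Pull out 2^2: since 79 ≡ 7 (mod 8), (2/79) = +1, so (2/79)^2 = +1.
Reciprocity: 5 ≡ 1 and 79 ≡ 3 (mod 4), so (5/79) = +(79/5).
Reduce top mod 5: now compute (4/5).
Pull out 2^2: since 5 ≡ 5 (mod 8), (2/5) = -1, so (2/5)^2 = +1.
Reached (1/5) = 1. Collecting the sign flips along the way, the symbol is -1.

-1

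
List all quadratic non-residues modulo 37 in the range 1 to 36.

2 5 6 8 13 14 15 17 18 19 20 22 23 24 29 31 32 35

Square k = 1,…,18 (k and 37−k give the same square):
1²=1, 2²=4, 3²=9, 4²=16, 5²=25, 6²=36, 7²≡12, 8²≡27, 9²≡7, 10²≡26, 11²≡10, 12²≡33, 13²≡21, 14²≡11, 15²≡3, 16²≡34, 17²≡30, 18²≡28 (mod 37).
The residues are {1, 3, 4, 7, 9, 10, 11, 12, 16, 21, 25, 26, 27, 28, 30, 33, 34, 36}; the non-residues are the remaining 18 nonzero classes.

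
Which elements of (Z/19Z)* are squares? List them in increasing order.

1,4,5,6,7,9,11,16,17

Square k = 1,…,9 (k and 19−k give the same square):
1²=1, 2²=4, 3²=9, 4²=16, 5²≡6, 6²≡17, 7²≡11, 8²≡7, 9²≡5 (mod 19).
So the quadratic residues mod 19 are {1, 4, 5, 6, 7, 9, 11, 16, 17}.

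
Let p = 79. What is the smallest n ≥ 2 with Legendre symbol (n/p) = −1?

(2/79) = +1, so 2 is a residue.
(3/79) = −1, so 3 is the smallest positive non-residue mod 79.

3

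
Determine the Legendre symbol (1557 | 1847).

1

Reciprocity: 1557 ≡ 1 and 1847 ≡ 3 (mod 4), so (1557/1847) = +(1847/1557).
Reduce top mod 1557: now compute (290/1557).
Pull out 2: since 1557 ≡ 5 (mod 8), (2/1557) = -1.
Reciprocity: 145 ≡ 1 and 1557 ≡ 1 (mod 4), so (145/1557) = +(1557/145).
Reduce top mod 145: now compute (107/145).
Reciprocity: 107 ≡ 3 and 145 ≡ 1 (mod 4), so (107/145) = +(145/107).
Reduce top mod 107: now compute (38/107).
Pull out 2: since 107 ≡ 3 (mod 8), (2/107) = -1.
Reciprocity: 19 ≡ 3 and 107 ≡ 3 (mod 4), so (19/107) = −(107/19).
Reduce top mod 19: now compute (12/19).
Pull out 2^2: since 19 ≡ 3 (mod 8), (2/19) = -1, so (2/19)^2 = +1.
Reciprocity: 3 ≡ 3 and 19 ≡ 3 (mod 4), so (3/19) = −(19/3).
Reduce top mod 3: now compute (1/3).
Reached (1/3) = 1. Collecting the sign flips along the way, the symbol is +1.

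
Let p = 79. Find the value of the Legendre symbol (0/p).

0

Top reduces to 0: gcd > 1, so the symbol is 0.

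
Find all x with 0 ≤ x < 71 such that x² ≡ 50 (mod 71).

Since 71 ≡ 3 (mod 4), a square root of 50 is 50^((71+1)/4) = 50^18 mod 71.
Repeated squaring: 50^2≡15, 50^4≡12, 50^8≡2, 50^16≡4 (mod 71).
50^18 = 50^(16+2) ≡ 60 (mod 71).
Check: 60² = 3600 ≡ 50 (mod 71). The two roots are 11 and 60.

11, 60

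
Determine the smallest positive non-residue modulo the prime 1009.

(2/1009) = +1, so 2 is a residue.
(3/1009) = +1, so 3 is a residue.
(4/1009) = +1, so 4 is a residue.
(5/1009) = +1, so 5 is a residue.
(6/1009) = +1, so 6 is a residue.
(7/1009) = +1, so 7 is a residue.
(8/1009) = +1, so 8 is a residue.
(9/1009) = +1, so 9 is a residue.
(10/1009) = +1, so 10 is a residue.
(11/1009) = −1, so 11 is the smallest positive non-residue mod 1009.

11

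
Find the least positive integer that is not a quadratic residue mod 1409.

(2/1409) = +1, so 2 is a residue.
(3/1409) = −1, so 3 is the smallest positive non-residue mod 1409.

3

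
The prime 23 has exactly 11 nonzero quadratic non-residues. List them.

5, 7, 10, 11, 14, 15, 17, 19, 20, 21, 22

Square k = 1,…,11 (k and 23−k give the same square):
1²=1, 2²=4, 3²=9, 4²=16, 5²≡2, 6²≡13, 7²≡3, 8²≡18, 9²≡12, 10²≡8, 11²≡6 (mod 23).
The residues are {1, 2, 3, 4, 6, 8, 9, 12, 13, 16, 18}; the non-residues are the remaining 11 nonzero classes.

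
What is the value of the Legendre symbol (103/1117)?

Euler's criterion: (103/1117) ≡ 103^558 (mod 1117).
103^2 ≡ 556 (mod 1117)
103^4 ≡ 844 (mod 1117)
103^8 ≡ 807 (mod 1117)
103^16 ≡ 38 (mod 1117)
103^32 ≡ 327 (mod 1117)
103^64 ≡ 814 (mod 1117)
103^128 ≡ 215 (mod 1117)
103^256 ≡ 428 (mod 1117)
103^512 ≡ 1113 (mod 1117)
103^558 = 103^(512+32+8+4+2) ≡ 1116 (mod 1117).
Result is 1116 ≡ −1, so (103/1117) = −1.

-1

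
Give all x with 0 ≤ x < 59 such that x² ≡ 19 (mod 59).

14, 45

Since 59 ≡ 3 (mod 4), a square root of 19 is 19^((59+1)/4) = 19^15 mod 59.
Repeated squaring: 19^2≡7, 19^4≡49, 19^8≡41 (mod 59).
19^15 = 19^(8+4+2+1) ≡ 45 (mod 59).
Check: 45² = 2025 ≡ 19 (mod 59). The two roots are 14 and 45.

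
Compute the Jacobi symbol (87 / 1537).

0

Reciprocity: 87 ≡ 3 and 1537 ≡ 1 (mod 4), so (87/1537) = +(1537/87).
Reduce top mod 87: now compute (58/87).
Pull out 2: since 87 ≡ 7 (mod 8), (2/87) = +1.
Reciprocity: 29 ≡ 1 and 87 ≡ 3 (mod 4), so (29/87) = +(87/29).
Reduce top mod 29: now compute (0/29).
Top reduces to 0: gcd > 1, so the symbol is 0.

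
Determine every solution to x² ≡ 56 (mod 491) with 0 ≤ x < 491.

208, 283

Since 491 ≡ 3 (mod 4), a square root of 56 is 56^((491+1)/4) = 56^123 mod 491.
Repeated squaring: 56^2≡190, 56^4≡257, 56^8≡255, 56^16≡213, 56^32≡197, 56^64≡20 (mod 491).
56^123 = 56^(64+32+16+8+2+1) ≡ 208 (mod 491).
Check: 208² = 43264 ≡ 56 (mod 491). The two roots are 208 and 283.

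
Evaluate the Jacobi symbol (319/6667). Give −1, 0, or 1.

1

Reciprocity: 319 ≡ 3 and 6667 ≡ 3 (mod 4), so (319/6667) = −(6667/319).
Reduce top mod 319: now compute (287/319).
Reciprocity: 287 ≡ 3 and 319 ≡ 3 (mod 4), so (287/319) = −(319/287).
Reduce top mod 287: now compute (32/287).
Pull out 2^5: since 287 ≡ 7 (mod 8), (2/287) = +1, so (2/287)^5 = +1.
Reached (1/287) = 1. Collecting the sign flips along the way, the symbol is +1.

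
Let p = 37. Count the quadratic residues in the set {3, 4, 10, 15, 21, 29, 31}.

(3/37) = +1 → QR.
(4/37) = +1 → QR.
(10/37) = +1 → QR.
(15/37) = -1 → non-residue.
(21/37) = +1 → QR.
(29/37) = -1 → non-residue.
(31/37) = -1 → non-residue.
Total quadratic residues among the 7: 4.

4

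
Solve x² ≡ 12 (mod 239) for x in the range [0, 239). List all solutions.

27, 212

Since 239 ≡ 3 (mod 4), a square root of 12 is 12^((239+1)/4) = 12^60 mod 239.
Repeated squaring: 12^2≡144, 12^4≡182, 12^8≡142, 12^16≡88, 12^32≡96 (mod 239).
12^60 = 12^(32+16+8+4) ≡ 27 (mod 239).
Check: 27² = 729 ≡ 12 (mod 239). The two roots are 27 and 212.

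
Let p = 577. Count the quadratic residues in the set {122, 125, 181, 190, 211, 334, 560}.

3

(122/577) = -1 → non-residue.
(125/577) = -1 → non-residue.
(181/577) = +1 → QR.
(190/577) = -1 → non-residue.
(211/577) = -1 → non-residue.
(334/577) = +1 → QR.
(560/577) = +1 → QR.
Total quadratic residues among the 7: 3.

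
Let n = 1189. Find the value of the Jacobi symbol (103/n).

1

Reciprocity: 103 ≡ 3 and 1189 ≡ 1 (mod 4), so (103/1189) = +(1189/103).
Reduce top mod 103: now compute (56/103).
Pull out 2^3: since 103 ≡ 7 (mod 8), (2/103) = +1, so (2/103)^3 = +1.
Reciprocity: 7 ≡ 3 and 103 ≡ 3 (mod 4), so (7/103) = −(103/7).
Reduce top mod 7: now compute (5/7).
Reciprocity: 5 ≡ 1 and 7 ≡ 3 (mod 4), so (5/7) = +(7/5).
Reduce top mod 5: now compute (2/5).
Pull out 2: since 5 ≡ 5 (mod 8), (2/5) = -1.
Reached (1/5) = 1. Collecting the sign flips along the way, the symbol is +1.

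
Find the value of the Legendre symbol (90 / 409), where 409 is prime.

Pull out 2: since 409 ≡ 1 (mod 8), (2/409) = +1.
Reciprocity: 45 ≡ 1 and 409 ≡ 1 (mod 4), so (45/409) = +(409/45).
Reduce top mod 45: now compute (4/45).
Pull out 2^2: since 45 ≡ 5 (mod 8), (2/45) = -1, so (2/45)^2 = +1.
Reached (1/45) = 1. Collecting the sign flips along the way, the symbol is +1.

1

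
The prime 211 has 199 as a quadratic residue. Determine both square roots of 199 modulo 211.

Since 211 ≡ 3 (mod 4), a square root of 199 is 199^((211+1)/4) = 199^53 mod 211.
Repeated squaring: 199^2≡144, 199^4≡58, 199^8≡199, 199^16≡144, 199^32≡58 (mod 211).
199^53 = 199^(32+16+4+1) ≡ 58 (mod 211).
Check: 58² = 3364 ≡ 199 (mod 211). The two roots are 58 and 153.

58, 153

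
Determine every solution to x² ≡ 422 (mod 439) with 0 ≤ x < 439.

Since 439 ≡ 3 (mod 4), a square root of 422 is 422^((439+1)/4) = 422^110 mod 439.
Repeated squaring: 422^2≡289, 422^4≡111, 422^8≡29, 422^16≡402, 422^32≡52, 422^64≡70 (mod 439).
422^110 = 422^(64+32+8+4+2) ≡ 254 (mod 439).
Check: 254² = 64516 ≡ 422 (mod 439). The two roots are 185 and 254.

185, 254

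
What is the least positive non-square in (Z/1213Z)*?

2

(2/1213) = −1, so 2 is the smallest positive non-residue mod 1213.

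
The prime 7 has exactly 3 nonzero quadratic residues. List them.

Square k = 1,…,3 (k and 7−k give the same square):
1²=1, 2²=4, 3²≡2 (mod 7).
So the quadratic residues mod 7 are {1, 2, 4}.

1,2,4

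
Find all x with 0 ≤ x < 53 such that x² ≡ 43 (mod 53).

53 ≡ 1 (mod 4), so we find a root by search.
Trying successive values, 19² = 361 ≡ 43 (mod 53). The other root is 53 − 19 = 34.

19, 34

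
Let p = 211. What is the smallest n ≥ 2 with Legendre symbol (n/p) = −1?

(2/211) = −1, so 2 is the smallest positive non-residue mod 211.

2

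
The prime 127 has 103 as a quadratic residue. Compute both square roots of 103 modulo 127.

Since 127 ≡ 3 (mod 4), a square root of 103 is 103^((127+1)/4) = 103^32 mod 127.
Repeated squaring: 103^2≡68, 103^4≡52, 103^8≡37, 103^16≡99, 103^32≡22 (mod 127).
103^32 = 103^(32) ≡ 22 (mod 127).
Check: 22² = 484 ≡ 103 (mod 127). The two roots are 22 and 105.

22, 105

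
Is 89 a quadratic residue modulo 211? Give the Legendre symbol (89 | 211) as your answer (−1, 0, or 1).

-1

Euler's criterion: (89/211) ≡ 89^105 (mod 211).
89^2 ≡ 114 (mod 211)
89^4 ≡ 125 (mod 211)
89^8 ≡ 11 (mod 211)
89^16 ≡ 121 (mod 211)
89^32 ≡ 82 (mod 211)
89^64 ≡ 183 (mod 211)
89^105 = 89^(64+32+8+1) ≡ 210 (mod 211).
Result is 210 ≡ −1, so (89/211) = −1.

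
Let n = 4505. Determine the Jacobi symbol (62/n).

1

Pull out 2: since 4505 ≡ 1 (mod 8), (2/4505) = +1.
Reciprocity: 31 ≡ 3 and 4505 ≡ 1 (mod 4), so (31/4505) = +(4505/31).
Reduce top mod 31: now compute (10/31).
Pull out 2: since 31 ≡ 7 (mod 8), (2/31) = +1.
Reciprocity: 5 ≡ 1 and 31 ≡ 3 (mod 4), so (5/31) = +(31/5).
Reduce top mod 5: now compute (1/5).
Reached (1/5) = 1. Collecting the sign flips along the way, the symbol is +1.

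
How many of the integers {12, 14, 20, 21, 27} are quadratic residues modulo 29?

(12/29) = -1 → non-residue.
(14/29) = -1 → non-residue.
(20/29) = +1 → QR.
(21/29) = -1 → non-residue.
(27/29) = -1 → non-residue.
Total quadratic residues among the 5: 1.

1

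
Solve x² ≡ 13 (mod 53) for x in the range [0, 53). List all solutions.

15, 38

53 ≡ 1 (mod 4), so we find a root by search.
Trying successive values, 15² = 225 ≡ 13 (mod 53). The other root is 53 − 15 = 38.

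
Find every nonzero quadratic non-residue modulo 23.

Square k = 1,…,11 (k and 23−k give the same square):
1²=1, 2²=4, 3²=9, 4²=16, 5²≡2, 6²≡13, 7²≡3, 8²≡18, 9²≡12, 10²≡8, 11²≡6 (mod 23).
The residues are {1, 2, 3, 4, 6, 8, 9, 12, 13, 16, 18}; the non-residues are the remaining 11 nonzero classes.

5, 7, 10, 11, 14, 15, 17, 19, 20, 21, 22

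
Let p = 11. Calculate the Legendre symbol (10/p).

-1

Pull out 2: since 11 ≡ 3 (mod 8), (2/11) = -1.
Reciprocity: 5 ≡ 1 and 11 ≡ 3 (mod 4), so (5/11) = +(11/5).
Reduce top mod 5: now compute (1/5).
Reached (1/5) = 1. Collecting the sign flips along the way, the symbol is -1.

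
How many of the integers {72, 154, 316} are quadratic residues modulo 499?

0

(72/499) = -1 → non-residue.
(154/499) = -1 → non-residue.
(316/499) = -1 → non-residue.
Total quadratic residues among the 3: 0.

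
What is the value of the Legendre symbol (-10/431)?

-1

First reduce: -10 ≡ 421 (mod 431).
Reciprocity: 421 ≡ 1 and 431 ≡ 3 (mod 4), so (421/431) = +(431/421).
Reduce top mod 421: now compute (10/421).
Pull out 2: since 421 ≡ 5 (mod 8), (2/421) = -1.
Reciprocity: 5 ≡ 1 and 421 ≡ 1 (mod 4), so (5/421) = +(421/5).
Reduce top mod 5: now compute (1/5).
Reached (1/5) = 1. Collecting the sign flips along the way, the symbol is -1.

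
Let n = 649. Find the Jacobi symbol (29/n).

Reciprocity: 29 ≡ 1 and 649 ≡ 1 (mod 4), so (29/649) = +(649/29).
Reduce top mod 29: now compute (11/29).
Reciprocity: 11 ≡ 3 and 29 ≡ 1 (mod 4), so (11/29) = +(29/11).
Reduce top mod 11: now compute (7/11).
Reciprocity: 7 ≡ 3 and 11 ≡ 3 (mod 4), so (7/11) = −(11/7).
Reduce top mod 7: now compute (4/7).
Pull out 2^2: since 7 ≡ 7 (mod 8), (2/7) = +1, so (2/7)^2 = +1.
Reached (1/7) = 1. Collecting the sign flips along the way, the symbol is -1.

-1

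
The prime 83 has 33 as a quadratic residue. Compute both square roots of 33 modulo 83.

Since 83 ≡ 3 (mod 4), a square root of 33 is 33^((83+1)/4) = 33^21 mod 83.
Repeated squaring: 33^2≡10, 33^4≡17, 33^8≡40, 33^16≡23 (mod 83).
33^21 = 33^(16+4+1) ≡ 38 (mod 83).
Check: 38² = 1444 ≡ 33 (mod 83). The two roots are 38 and 45.

38, 45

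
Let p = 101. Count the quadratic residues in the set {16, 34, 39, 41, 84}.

2

(16/101) = +1 → QR.
(34/101) = -1 → non-residue.
(39/101) = -1 → non-residue.
(41/101) = -1 → non-residue.
(84/101) = +1 → QR.
Total quadratic residues among the 5: 2.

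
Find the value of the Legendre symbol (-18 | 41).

First reduce: -18 ≡ 23 (mod 41).
Reciprocity: 23 ≡ 3 and 41 ≡ 1 (mod 4), so (23/41) = +(41/23).
Reduce top mod 23: now compute (18/23).
Pull out 2: since 23 ≡ 7 (mod 8), (2/23) = +1.
Reciprocity: 9 ≡ 1 and 23 ≡ 3 (mod 4), so (9/23) = +(23/9).
Reduce top mod 9: now compute (5/9).
Reciprocity: 5 ≡ 1 and 9 ≡ 1 (mod 4), so (5/9) = +(9/5).
Reduce top mod 5: now compute (4/5).
Pull out 2^2: since 5 ≡ 5 (mod 8), (2/5) = -1, so (2/5)^2 = +1.
Reached (1/5) = 1. Collecting the sign flips along the way, the symbol is +1.

1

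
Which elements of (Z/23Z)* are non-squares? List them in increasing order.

Square k = 1,…,11 (k and 23−k give the same square):
1²=1, 2²=4, 3²=9, 4²=16, 5²≡2, 6²≡13, 7²≡3, 8²≡18, 9²≡12, 10²≡8, 11²≡6 (mod 23).
The residues are {1, 2, 3, 4, 6, 8, 9, 12, 13, 16, 18}; the non-residues are the remaining 11 nonzero classes.

5 7 10 11 14 15 17 19 20 21 22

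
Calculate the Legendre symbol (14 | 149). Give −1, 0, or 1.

-1

Pull out 2: since 149 ≡ 5 (mod 8), (2/149) = -1.
Reciprocity: 7 ≡ 3 and 149 ≡ 1 (mod 4), so (7/149) = +(149/7).
Reduce top mod 7: now compute (2/7).
Pull out 2: since 7 ≡ 7 (mod 8), (2/7) = +1.
Reached (1/7) = 1. Collecting the sign flips along the way, the symbol is -1.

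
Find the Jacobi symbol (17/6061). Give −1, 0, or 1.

Reciprocity: 17 ≡ 1 and 6061 ≡ 1 (mod 4), so (17/6061) = +(6061/17).
Reduce top mod 17: now compute (9/17).
Reciprocity: 9 ≡ 1 and 17 ≡ 1 (mod 4), so (9/17) = +(17/9).
Reduce top mod 9: now compute (8/9).
Pull out 2^3: since 9 ≡ 1 (mod 8), (2/9) = +1, so (2/9)^3 = +1.
Reached (1/9) = 1. Collecting the sign flips along the way, the symbol is +1.

1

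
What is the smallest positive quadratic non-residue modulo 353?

(2/353) = +1, so 2 is a residue.
(3/353) = −1, so 3 is the smallest positive non-residue mod 353.

3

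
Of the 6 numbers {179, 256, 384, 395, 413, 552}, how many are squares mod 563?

(179/563) = +1 → QR.
(256/563) = +1 → QR.
(384/563) = -1 → non-residue.
(395/563) = +1 → QR.
(413/563) = +1 → QR.
(552/563) = -1 → non-residue.
Total quadratic residues among the 6: 4.

4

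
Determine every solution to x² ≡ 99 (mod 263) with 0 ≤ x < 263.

25, 238

Since 263 ≡ 3 (mod 4), a square root of 99 is 99^((263+1)/4) = 99^66 mod 263.
Repeated squaring: 99^2≡70, 99^4≡166, 99^8≡204, 99^16≡62, 99^32≡162, 99^64≡207 (mod 263).
99^66 = 99^(64+2) ≡ 25 (mod 263).
Check: 25² = 625 ≡ 99 (mod 263). The two roots are 25 and 238.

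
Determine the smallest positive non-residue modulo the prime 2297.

3

(2/2297) = +1, so 2 is a residue.
(3/2297) = −1, so 3 is the smallest positive non-residue mod 2297.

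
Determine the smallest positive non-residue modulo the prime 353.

(2/353) = +1, so 2 is a residue.
(3/353) = −1, so 3 is the smallest positive non-residue mod 353.

3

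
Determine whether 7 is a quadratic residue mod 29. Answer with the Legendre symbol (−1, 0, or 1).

Reciprocity: 7 ≡ 3 and 29 ≡ 1 (mod 4), so (7/29) = +(29/7).
Reduce top mod 7: now compute (1/7).
Reached (1/7) = 1. Collecting the sign flips along the way, the symbol is +1.

1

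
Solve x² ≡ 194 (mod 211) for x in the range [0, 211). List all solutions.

48, 163

Since 211 ≡ 3 (mod 4), a square root of 194 is 194^((211+1)/4) = 194^53 mod 211.
Repeated squaring: 194^2≡78, 194^4≡176, 194^8≡170, 194^16≡204, 194^32≡49 (mod 211).
194^53 = 194^(32+16+4+1) ≡ 163 (mod 211).
Check: 163² = 26569 ≡ 194 (mod 211). The two roots are 48 and 163.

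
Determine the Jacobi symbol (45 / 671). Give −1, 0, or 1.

Reciprocity: 45 ≡ 1 and 671 ≡ 3 (mod 4), so (45/671) = +(671/45).
Reduce top mod 45: now compute (41/45).
Reciprocity: 41 ≡ 1 and 45 ≡ 1 (mod 4), so (41/45) = +(45/41).
Reduce top mod 41: now compute (4/41).
Pull out 2^2: since 41 ≡ 1 (mod 8), (2/41) = +1, so (2/41)^2 = +1.
Reached (1/41) = 1. Collecting the sign flips along the way, the symbol is +1.

1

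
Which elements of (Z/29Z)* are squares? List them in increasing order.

Square k = 1,…,14 (k and 29−k give the same square):
1²=1, 2²=4, 3²=9, 4²=16, 5²=25, 6²≡7, 7²≡20, 8²≡6, 9²≡23, 10²≡13, 11²≡5, 12²≡28, 13²≡24, 14²≡22 (mod 29).
So the quadratic residues mod 29 are {1, 4, 5, 6, 7, 9, 13, 16, 20, 22, 23, 24, 25, 28}.

1,4,5,6,7,9,13,16,20,22,23,24,25,28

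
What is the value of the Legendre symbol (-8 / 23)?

-1

Euler's criterion: (-8/23) ≡ 15^11 (mod 23).
15^2 ≡ 18 (mod 23)
15^4 ≡ 2 (mod 23)
15^8 ≡ 4 (mod 23)
15^11 = 15^(8+2+1) ≡ 22 (mod 23).
Result is 22 ≡ −1, so (-8/23) = −1.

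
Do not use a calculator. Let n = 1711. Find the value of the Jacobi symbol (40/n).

1

Pull out 2^3: since 1711 ≡ 7 (mod 8), (2/1711) = +1, so (2/1711)^3 = +1.
Reciprocity: 5 ≡ 1 and 1711 ≡ 3 (mod 4), so (5/1711) = +(1711/5).
Reduce top mod 5: now compute (1/5).
Reached (1/5) = 1. Collecting the sign flips along the way, the symbol is +1.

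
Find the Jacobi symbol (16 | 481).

1

Pull out 2^4: since 481 ≡ 1 (mod 8), (2/481) = +1, so (2/481)^4 = +1.
Reached (1/481) = 1. Collecting the sign flips along the way, the symbol is +1.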